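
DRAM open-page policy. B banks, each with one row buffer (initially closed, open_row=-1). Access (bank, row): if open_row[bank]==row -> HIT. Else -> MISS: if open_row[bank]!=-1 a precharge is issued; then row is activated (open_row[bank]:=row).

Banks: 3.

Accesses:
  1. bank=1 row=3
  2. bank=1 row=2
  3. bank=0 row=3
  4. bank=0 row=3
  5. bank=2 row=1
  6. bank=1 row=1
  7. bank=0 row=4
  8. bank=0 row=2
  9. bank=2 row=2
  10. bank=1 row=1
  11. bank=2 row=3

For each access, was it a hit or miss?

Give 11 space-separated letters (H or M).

Answer: M M M H M M M M M H M

Derivation:
Acc 1: bank1 row3 -> MISS (open row3); precharges=0
Acc 2: bank1 row2 -> MISS (open row2); precharges=1
Acc 3: bank0 row3 -> MISS (open row3); precharges=1
Acc 4: bank0 row3 -> HIT
Acc 5: bank2 row1 -> MISS (open row1); precharges=1
Acc 6: bank1 row1 -> MISS (open row1); precharges=2
Acc 7: bank0 row4 -> MISS (open row4); precharges=3
Acc 8: bank0 row2 -> MISS (open row2); precharges=4
Acc 9: bank2 row2 -> MISS (open row2); precharges=5
Acc 10: bank1 row1 -> HIT
Acc 11: bank2 row3 -> MISS (open row3); precharges=6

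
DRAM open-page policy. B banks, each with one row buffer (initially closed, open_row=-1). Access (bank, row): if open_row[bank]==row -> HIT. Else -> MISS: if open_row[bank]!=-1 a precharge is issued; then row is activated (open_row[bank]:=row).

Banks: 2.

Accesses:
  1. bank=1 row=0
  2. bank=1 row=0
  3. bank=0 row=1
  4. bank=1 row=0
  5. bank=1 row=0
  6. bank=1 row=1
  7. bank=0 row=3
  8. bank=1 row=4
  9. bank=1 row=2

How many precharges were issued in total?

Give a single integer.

Acc 1: bank1 row0 -> MISS (open row0); precharges=0
Acc 2: bank1 row0 -> HIT
Acc 3: bank0 row1 -> MISS (open row1); precharges=0
Acc 4: bank1 row0 -> HIT
Acc 5: bank1 row0 -> HIT
Acc 6: bank1 row1 -> MISS (open row1); precharges=1
Acc 7: bank0 row3 -> MISS (open row3); precharges=2
Acc 8: bank1 row4 -> MISS (open row4); precharges=3
Acc 9: bank1 row2 -> MISS (open row2); precharges=4

Answer: 4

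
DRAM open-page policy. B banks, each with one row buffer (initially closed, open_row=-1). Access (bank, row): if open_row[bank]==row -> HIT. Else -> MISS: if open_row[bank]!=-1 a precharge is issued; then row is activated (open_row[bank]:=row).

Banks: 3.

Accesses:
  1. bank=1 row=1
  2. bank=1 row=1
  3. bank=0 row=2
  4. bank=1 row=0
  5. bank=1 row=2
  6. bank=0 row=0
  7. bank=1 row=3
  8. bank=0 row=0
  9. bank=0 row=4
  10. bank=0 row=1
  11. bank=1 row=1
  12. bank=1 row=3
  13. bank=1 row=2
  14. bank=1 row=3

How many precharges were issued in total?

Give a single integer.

Answer: 10

Derivation:
Acc 1: bank1 row1 -> MISS (open row1); precharges=0
Acc 2: bank1 row1 -> HIT
Acc 3: bank0 row2 -> MISS (open row2); precharges=0
Acc 4: bank1 row0 -> MISS (open row0); precharges=1
Acc 5: bank1 row2 -> MISS (open row2); precharges=2
Acc 6: bank0 row0 -> MISS (open row0); precharges=3
Acc 7: bank1 row3 -> MISS (open row3); precharges=4
Acc 8: bank0 row0 -> HIT
Acc 9: bank0 row4 -> MISS (open row4); precharges=5
Acc 10: bank0 row1 -> MISS (open row1); precharges=6
Acc 11: bank1 row1 -> MISS (open row1); precharges=7
Acc 12: bank1 row3 -> MISS (open row3); precharges=8
Acc 13: bank1 row2 -> MISS (open row2); precharges=9
Acc 14: bank1 row3 -> MISS (open row3); precharges=10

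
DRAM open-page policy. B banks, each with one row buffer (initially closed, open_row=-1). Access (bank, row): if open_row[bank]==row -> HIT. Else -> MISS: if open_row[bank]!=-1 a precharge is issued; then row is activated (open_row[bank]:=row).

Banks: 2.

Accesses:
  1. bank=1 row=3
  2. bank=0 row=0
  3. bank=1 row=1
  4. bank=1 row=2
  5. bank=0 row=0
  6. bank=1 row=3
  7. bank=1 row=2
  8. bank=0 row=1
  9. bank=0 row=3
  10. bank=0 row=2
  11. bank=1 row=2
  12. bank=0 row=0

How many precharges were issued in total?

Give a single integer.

Acc 1: bank1 row3 -> MISS (open row3); precharges=0
Acc 2: bank0 row0 -> MISS (open row0); precharges=0
Acc 3: bank1 row1 -> MISS (open row1); precharges=1
Acc 4: bank1 row2 -> MISS (open row2); precharges=2
Acc 5: bank0 row0 -> HIT
Acc 6: bank1 row3 -> MISS (open row3); precharges=3
Acc 7: bank1 row2 -> MISS (open row2); precharges=4
Acc 8: bank0 row1 -> MISS (open row1); precharges=5
Acc 9: bank0 row3 -> MISS (open row3); precharges=6
Acc 10: bank0 row2 -> MISS (open row2); precharges=7
Acc 11: bank1 row2 -> HIT
Acc 12: bank0 row0 -> MISS (open row0); precharges=8

Answer: 8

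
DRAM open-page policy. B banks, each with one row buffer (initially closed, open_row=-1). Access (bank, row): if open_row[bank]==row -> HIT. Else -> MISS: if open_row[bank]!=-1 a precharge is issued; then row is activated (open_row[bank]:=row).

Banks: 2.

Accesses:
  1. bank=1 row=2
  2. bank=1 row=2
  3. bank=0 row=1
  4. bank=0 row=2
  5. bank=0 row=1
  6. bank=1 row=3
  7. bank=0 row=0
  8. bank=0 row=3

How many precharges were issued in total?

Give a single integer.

Answer: 5

Derivation:
Acc 1: bank1 row2 -> MISS (open row2); precharges=0
Acc 2: bank1 row2 -> HIT
Acc 3: bank0 row1 -> MISS (open row1); precharges=0
Acc 4: bank0 row2 -> MISS (open row2); precharges=1
Acc 5: bank0 row1 -> MISS (open row1); precharges=2
Acc 6: bank1 row3 -> MISS (open row3); precharges=3
Acc 7: bank0 row0 -> MISS (open row0); precharges=4
Acc 8: bank0 row3 -> MISS (open row3); precharges=5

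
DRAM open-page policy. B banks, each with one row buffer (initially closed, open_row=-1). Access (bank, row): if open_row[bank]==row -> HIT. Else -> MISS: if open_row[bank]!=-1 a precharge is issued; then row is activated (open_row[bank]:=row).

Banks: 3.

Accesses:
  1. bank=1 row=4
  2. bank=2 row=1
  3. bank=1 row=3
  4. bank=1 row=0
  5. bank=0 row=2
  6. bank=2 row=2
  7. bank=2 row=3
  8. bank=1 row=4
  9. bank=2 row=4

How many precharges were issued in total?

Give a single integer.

Acc 1: bank1 row4 -> MISS (open row4); precharges=0
Acc 2: bank2 row1 -> MISS (open row1); precharges=0
Acc 3: bank1 row3 -> MISS (open row3); precharges=1
Acc 4: bank1 row0 -> MISS (open row0); precharges=2
Acc 5: bank0 row2 -> MISS (open row2); precharges=2
Acc 6: bank2 row2 -> MISS (open row2); precharges=3
Acc 7: bank2 row3 -> MISS (open row3); precharges=4
Acc 8: bank1 row4 -> MISS (open row4); precharges=5
Acc 9: bank2 row4 -> MISS (open row4); precharges=6

Answer: 6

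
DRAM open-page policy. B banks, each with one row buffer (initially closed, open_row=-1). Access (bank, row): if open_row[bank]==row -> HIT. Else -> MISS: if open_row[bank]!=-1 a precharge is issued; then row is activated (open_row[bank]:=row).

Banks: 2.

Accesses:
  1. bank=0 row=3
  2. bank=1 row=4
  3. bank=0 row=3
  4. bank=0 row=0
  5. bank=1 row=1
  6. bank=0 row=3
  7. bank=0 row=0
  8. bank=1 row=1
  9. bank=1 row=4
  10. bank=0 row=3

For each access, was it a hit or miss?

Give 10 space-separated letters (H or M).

Answer: M M H M M M M H M M

Derivation:
Acc 1: bank0 row3 -> MISS (open row3); precharges=0
Acc 2: bank1 row4 -> MISS (open row4); precharges=0
Acc 3: bank0 row3 -> HIT
Acc 4: bank0 row0 -> MISS (open row0); precharges=1
Acc 5: bank1 row1 -> MISS (open row1); precharges=2
Acc 6: bank0 row3 -> MISS (open row3); precharges=3
Acc 7: bank0 row0 -> MISS (open row0); precharges=4
Acc 8: bank1 row1 -> HIT
Acc 9: bank1 row4 -> MISS (open row4); precharges=5
Acc 10: bank0 row3 -> MISS (open row3); precharges=6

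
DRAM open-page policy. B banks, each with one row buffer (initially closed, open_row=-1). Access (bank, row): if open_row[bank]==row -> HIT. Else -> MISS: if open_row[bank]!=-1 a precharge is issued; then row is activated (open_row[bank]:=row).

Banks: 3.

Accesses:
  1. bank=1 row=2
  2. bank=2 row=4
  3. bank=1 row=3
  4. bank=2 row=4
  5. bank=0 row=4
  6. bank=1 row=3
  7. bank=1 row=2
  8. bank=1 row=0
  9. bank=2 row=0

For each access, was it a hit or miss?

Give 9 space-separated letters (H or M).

Acc 1: bank1 row2 -> MISS (open row2); precharges=0
Acc 2: bank2 row4 -> MISS (open row4); precharges=0
Acc 3: bank1 row3 -> MISS (open row3); precharges=1
Acc 4: bank2 row4 -> HIT
Acc 5: bank0 row4 -> MISS (open row4); precharges=1
Acc 6: bank1 row3 -> HIT
Acc 7: bank1 row2 -> MISS (open row2); precharges=2
Acc 8: bank1 row0 -> MISS (open row0); precharges=3
Acc 9: bank2 row0 -> MISS (open row0); precharges=4

Answer: M M M H M H M M M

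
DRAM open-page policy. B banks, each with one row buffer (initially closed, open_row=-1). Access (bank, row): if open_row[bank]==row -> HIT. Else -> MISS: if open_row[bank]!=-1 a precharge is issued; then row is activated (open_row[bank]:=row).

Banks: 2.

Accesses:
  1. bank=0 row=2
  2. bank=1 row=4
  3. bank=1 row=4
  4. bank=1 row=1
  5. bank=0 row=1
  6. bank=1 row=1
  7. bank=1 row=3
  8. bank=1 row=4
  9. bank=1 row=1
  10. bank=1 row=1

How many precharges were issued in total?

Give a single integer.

Answer: 5

Derivation:
Acc 1: bank0 row2 -> MISS (open row2); precharges=0
Acc 2: bank1 row4 -> MISS (open row4); precharges=0
Acc 3: bank1 row4 -> HIT
Acc 4: bank1 row1 -> MISS (open row1); precharges=1
Acc 5: bank0 row1 -> MISS (open row1); precharges=2
Acc 6: bank1 row1 -> HIT
Acc 7: bank1 row3 -> MISS (open row3); precharges=3
Acc 8: bank1 row4 -> MISS (open row4); precharges=4
Acc 9: bank1 row1 -> MISS (open row1); precharges=5
Acc 10: bank1 row1 -> HIT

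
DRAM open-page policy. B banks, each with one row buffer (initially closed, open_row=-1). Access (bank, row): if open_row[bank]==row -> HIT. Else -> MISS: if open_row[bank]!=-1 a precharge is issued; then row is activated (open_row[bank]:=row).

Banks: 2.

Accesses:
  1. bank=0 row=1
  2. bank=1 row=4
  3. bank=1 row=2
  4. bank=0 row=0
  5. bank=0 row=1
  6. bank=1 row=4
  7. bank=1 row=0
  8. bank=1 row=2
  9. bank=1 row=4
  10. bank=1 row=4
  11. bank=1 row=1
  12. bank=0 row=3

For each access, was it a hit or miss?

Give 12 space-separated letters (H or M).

Answer: M M M M M M M M M H M M

Derivation:
Acc 1: bank0 row1 -> MISS (open row1); precharges=0
Acc 2: bank1 row4 -> MISS (open row4); precharges=0
Acc 3: bank1 row2 -> MISS (open row2); precharges=1
Acc 4: bank0 row0 -> MISS (open row0); precharges=2
Acc 5: bank0 row1 -> MISS (open row1); precharges=3
Acc 6: bank1 row4 -> MISS (open row4); precharges=4
Acc 7: bank1 row0 -> MISS (open row0); precharges=5
Acc 8: bank1 row2 -> MISS (open row2); precharges=6
Acc 9: bank1 row4 -> MISS (open row4); precharges=7
Acc 10: bank1 row4 -> HIT
Acc 11: bank1 row1 -> MISS (open row1); precharges=8
Acc 12: bank0 row3 -> MISS (open row3); precharges=9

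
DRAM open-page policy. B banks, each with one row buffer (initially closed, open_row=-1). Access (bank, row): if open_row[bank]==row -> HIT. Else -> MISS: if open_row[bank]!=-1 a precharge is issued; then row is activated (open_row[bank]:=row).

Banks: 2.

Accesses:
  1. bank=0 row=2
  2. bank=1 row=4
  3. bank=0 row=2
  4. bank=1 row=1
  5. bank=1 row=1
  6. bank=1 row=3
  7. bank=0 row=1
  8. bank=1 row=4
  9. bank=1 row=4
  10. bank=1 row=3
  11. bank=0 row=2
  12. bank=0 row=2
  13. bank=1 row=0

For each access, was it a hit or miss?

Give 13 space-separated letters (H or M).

Acc 1: bank0 row2 -> MISS (open row2); precharges=0
Acc 2: bank1 row4 -> MISS (open row4); precharges=0
Acc 3: bank0 row2 -> HIT
Acc 4: bank1 row1 -> MISS (open row1); precharges=1
Acc 5: bank1 row1 -> HIT
Acc 6: bank1 row3 -> MISS (open row3); precharges=2
Acc 7: bank0 row1 -> MISS (open row1); precharges=3
Acc 8: bank1 row4 -> MISS (open row4); precharges=4
Acc 9: bank1 row4 -> HIT
Acc 10: bank1 row3 -> MISS (open row3); precharges=5
Acc 11: bank0 row2 -> MISS (open row2); precharges=6
Acc 12: bank0 row2 -> HIT
Acc 13: bank1 row0 -> MISS (open row0); precharges=7

Answer: M M H M H M M M H M M H M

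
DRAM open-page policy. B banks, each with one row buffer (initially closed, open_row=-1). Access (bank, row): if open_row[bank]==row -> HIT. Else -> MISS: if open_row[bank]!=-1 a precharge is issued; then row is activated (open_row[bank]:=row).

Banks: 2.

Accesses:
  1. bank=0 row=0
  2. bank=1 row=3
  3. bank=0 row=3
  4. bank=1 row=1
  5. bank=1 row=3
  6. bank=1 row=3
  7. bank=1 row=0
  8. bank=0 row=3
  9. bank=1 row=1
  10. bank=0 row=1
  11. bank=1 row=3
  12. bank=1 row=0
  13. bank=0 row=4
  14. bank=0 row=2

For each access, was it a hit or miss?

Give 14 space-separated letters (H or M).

Acc 1: bank0 row0 -> MISS (open row0); precharges=0
Acc 2: bank1 row3 -> MISS (open row3); precharges=0
Acc 3: bank0 row3 -> MISS (open row3); precharges=1
Acc 4: bank1 row1 -> MISS (open row1); precharges=2
Acc 5: bank1 row3 -> MISS (open row3); precharges=3
Acc 6: bank1 row3 -> HIT
Acc 7: bank1 row0 -> MISS (open row0); precharges=4
Acc 8: bank0 row3 -> HIT
Acc 9: bank1 row1 -> MISS (open row1); precharges=5
Acc 10: bank0 row1 -> MISS (open row1); precharges=6
Acc 11: bank1 row3 -> MISS (open row3); precharges=7
Acc 12: bank1 row0 -> MISS (open row0); precharges=8
Acc 13: bank0 row4 -> MISS (open row4); precharges=9
Acc 14: bank0 row2 -> MISS (open row2); precharges=10

Answer: M M M M M H M H M M M M M M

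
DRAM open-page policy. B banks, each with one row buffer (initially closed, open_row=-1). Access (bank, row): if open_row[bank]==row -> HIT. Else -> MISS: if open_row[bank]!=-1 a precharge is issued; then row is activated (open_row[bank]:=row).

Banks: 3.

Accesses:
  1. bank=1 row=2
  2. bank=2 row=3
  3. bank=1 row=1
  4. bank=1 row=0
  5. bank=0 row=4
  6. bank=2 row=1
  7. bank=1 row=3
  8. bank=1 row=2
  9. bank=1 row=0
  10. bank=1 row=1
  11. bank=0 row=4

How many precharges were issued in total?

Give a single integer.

Acc 1: bank1 row2 -> MISS (open row2); precharges=0
Acc 2: bank2 row3 -> MISS (open row3); precharges=0
Acc 3: bank1 row1 -> MISS (open row1); precharges=1
Acc 4: bank1 row0 -> MISS (open row0); precharges=2
Acc 5: bank0 row4 -> MISS (open row4); precharges=2
Acc 6: bank2 row1 -> MISS (open row1); precharges=3
Acc 7: bank1 row3 -> MISS (open row3); precharges=4
Acc 8: bank1 row2 -> MISS (open row2); precharges=5
Acc 9: bank1 row0 -> MISS (open row0); precharges=6
Acc 10: bank1 row1 -> MISS (open row1); precharges=7
Acc 11: bank0 row4 -> HIT

Answer: 7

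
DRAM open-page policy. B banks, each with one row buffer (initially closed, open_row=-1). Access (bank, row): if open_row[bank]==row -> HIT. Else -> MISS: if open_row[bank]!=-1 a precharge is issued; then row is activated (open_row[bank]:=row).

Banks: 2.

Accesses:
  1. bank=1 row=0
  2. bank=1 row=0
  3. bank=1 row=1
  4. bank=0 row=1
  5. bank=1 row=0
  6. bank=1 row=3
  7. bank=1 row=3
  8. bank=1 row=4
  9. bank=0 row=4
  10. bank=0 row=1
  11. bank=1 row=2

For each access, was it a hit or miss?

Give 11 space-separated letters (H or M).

Acc 1: bank1 row0 -> MISS (open row0); precharges=0
Acc 2: bank1 row0 -> HIT
Acc 3: bank1 row1 -> MISS (open row1); precharges=1
Acc 4: bank0 row1 -> MISS (open row1); precharges=1
Acc 5: bank1 row0 -> MISS (open row0); precharges=2
Acc 6: bank1 row3 -> MISS (open row3); precharges=3
Acc 7: bank1 row3 -> HIT
Acc 8: bank1 row4 -> MISS (open row4); precharges=4
Acc 9: bank0 row4 -> MISS (open row4); precharges=5
Acc 10: bank0 row1 -> MISS (open row1); precharges=6
Acc 11: bank1 row2 -> MISS (open row2); precharges=7

Answer: M H M M M M H M M M M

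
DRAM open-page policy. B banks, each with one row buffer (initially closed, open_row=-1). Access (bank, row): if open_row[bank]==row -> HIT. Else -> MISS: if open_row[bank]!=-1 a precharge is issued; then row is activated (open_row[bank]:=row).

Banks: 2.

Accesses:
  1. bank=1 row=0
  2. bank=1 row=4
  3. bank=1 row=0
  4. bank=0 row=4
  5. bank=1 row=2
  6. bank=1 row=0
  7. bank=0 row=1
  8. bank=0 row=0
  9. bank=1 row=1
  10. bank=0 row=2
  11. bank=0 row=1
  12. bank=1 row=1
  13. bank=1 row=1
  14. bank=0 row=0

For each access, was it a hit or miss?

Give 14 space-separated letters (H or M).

Answer: M M M M M M M M M M M H H M

Derivation:
Acc 1: bank1 row0 -> MISS (open row0); precharges=0
Acc 2: bank1 row4 -> MISS (open row4); precharges=1
Acc 3: bank1 row0 -> MISS (open row0); precharges=2
Acc 4: bank0 row4 -> MISS (open row4); precharges=2
Acc 5: bank1 row2 -> MISS (open row2); precharges=3
Acc 6: bank1 row0 -> MISS (open row0); precharges=4
Acc 7: bank0 row1 -> MISS (open row1); precharges=5
Acc 8: bank0 row0 -> MISS (open row0); precharges=6
Acc 9: bank1 row1 -> MISS (open row1); precharges=7
Acc 10: bank0 row2 -> MISS (open row2); precharges=8
Acc 11: bank0 row1 -> MISS (open row1); precharges=9
Acc 12: bank1 row1 -> HIT
Acc 13: bank1 row1 -> HIT
Acc 14: bank0 row0 -> MISS (open row0); precharges=10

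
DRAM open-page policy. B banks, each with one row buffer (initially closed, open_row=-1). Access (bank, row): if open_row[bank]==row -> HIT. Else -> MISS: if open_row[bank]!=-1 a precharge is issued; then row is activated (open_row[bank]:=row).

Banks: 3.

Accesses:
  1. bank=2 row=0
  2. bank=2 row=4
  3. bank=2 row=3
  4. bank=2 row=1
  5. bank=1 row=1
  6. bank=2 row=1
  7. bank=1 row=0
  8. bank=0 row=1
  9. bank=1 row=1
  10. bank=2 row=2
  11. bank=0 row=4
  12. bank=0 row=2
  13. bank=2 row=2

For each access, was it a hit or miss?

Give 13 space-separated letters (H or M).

Answer: M M M M M H M M M M M M H

Derivation:
Acc 1: bank2 row0 -> MISS (open row0); precharges=0
Acc 2: bank2 row4 -> MISS (open row4); precharges=1
Acc 3: bank2 row3 -> MISS (open row3); precharges=2
Acc 4: bank2 row1 -> MISS (open row1); precharges=3
Acc 5: bank1 row1 -> MISS (open row1); precharges=3
Acc 6: bank2 row1 -> HIT
Acc 7: bank1 row0 -> MISS (open row0); precharges=4
Acc 8: bank0 row1 -> MISS (open row1); precharges=4
Acc 9: bank1 row1 -> MISS (open row1); precharges=5
Acc 10: bank2 row2 -> MISS (open row2); precharges=6
Acc 11: bank0 row4 -> MISS (open row4); precharges=7
Acc 12: bank0 row2 -> MISS (open row2); precharges=8
Acc 13: bank2 row2 -> HIT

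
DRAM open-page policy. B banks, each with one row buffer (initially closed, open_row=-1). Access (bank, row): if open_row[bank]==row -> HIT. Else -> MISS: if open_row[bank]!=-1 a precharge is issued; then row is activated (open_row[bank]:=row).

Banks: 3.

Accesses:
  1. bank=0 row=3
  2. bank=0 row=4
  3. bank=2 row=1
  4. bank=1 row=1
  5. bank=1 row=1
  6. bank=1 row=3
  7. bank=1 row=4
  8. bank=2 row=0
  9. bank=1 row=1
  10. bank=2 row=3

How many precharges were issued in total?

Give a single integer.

Answer: 6

Derivation:
Acc 1: bank0 row3 -> MISS (open row3); precharges=0
Acc 2: bank0 row4 -> MISS (open row4); precharges=1
Acc 3: bank2 row1 -> MISS (open row1); precharges=1
Acc 4: bank1 row1 -> MISS (open row1); precharges=1
Acc 5: bank1 row1 -> HIT
Acc 6: bank1 row3 -> MISS (open row3); precharges=2
Acc 7: bank1 row4 -> MISS (open row4); precharges=3
Acc 8: bank2 row0 -> MISS (open row0); precharges=4
Acc 9: bank1 row1 -> MISS (open row1); precharges=5
Acc 10: bank2 row3 -> MISS (open row3); precharges=6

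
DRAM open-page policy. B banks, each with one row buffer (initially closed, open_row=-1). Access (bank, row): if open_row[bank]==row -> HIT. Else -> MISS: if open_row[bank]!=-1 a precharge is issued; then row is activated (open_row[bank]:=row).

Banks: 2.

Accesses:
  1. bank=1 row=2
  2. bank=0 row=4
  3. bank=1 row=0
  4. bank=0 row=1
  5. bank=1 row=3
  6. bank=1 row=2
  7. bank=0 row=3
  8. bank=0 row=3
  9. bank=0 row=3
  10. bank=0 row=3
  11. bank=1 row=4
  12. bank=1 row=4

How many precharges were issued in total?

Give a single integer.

Answer: 6

Derivation:
Acc 1: bank1 row2 -> MISS (open row2); precharges=0
Acc 2: bank0 row4 -> MISS (open row4); precharges=0
Acc 3: bank1 row0 -> MISS (open row0); precharges=1
Acc 4: bank0 row1 -> MISS (open row1); precharges=2
Acc 5: bank1 row3 -> MISS (open row3); precharges=3
Acc 6: bank1 row2 -> MISS (open row2); precharges=4
Acc 7: bank0 row3 -> MISS (open row3); precharges=5
Acc 8: bank0 row3 -> HIT
Acc 9: bank0 row3 -> HIT
Acc 10: bank0 row3 -> HIT
Acc 11: bank1 row4 -> MISS (open row4); precharges=6
Acc 12: bank1 row4 -> HIT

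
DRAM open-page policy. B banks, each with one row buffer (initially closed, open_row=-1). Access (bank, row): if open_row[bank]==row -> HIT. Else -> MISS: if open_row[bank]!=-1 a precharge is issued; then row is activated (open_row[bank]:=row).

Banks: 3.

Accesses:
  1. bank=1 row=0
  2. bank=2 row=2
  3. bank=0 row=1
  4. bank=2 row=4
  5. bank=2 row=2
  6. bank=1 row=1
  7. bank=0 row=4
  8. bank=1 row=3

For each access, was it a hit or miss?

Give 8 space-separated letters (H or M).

Answer: M M M M M M M M

Derivation:
Acc 1: bank1 row0 -> MISS (open row0); precharges=0
Acc 2: bank2 row2 -> MISS (open row2); precharges=0
Acc 3: bank0 row1 -> MISS (open row1); precharges=0
Acc 4: bank2 row4 -> MISS (open row4); precharges=1
Acc 5: bank2 row2 -> MISS (open row2); precharges=2
Acc 6: bank1 row1 -> MISS (open row1); precharges=3
Acc 7: bank0 row4 -> MISS (open row4); precharges=4
Acc 8: bank1 row3 -> MISS (open row3); precharges=5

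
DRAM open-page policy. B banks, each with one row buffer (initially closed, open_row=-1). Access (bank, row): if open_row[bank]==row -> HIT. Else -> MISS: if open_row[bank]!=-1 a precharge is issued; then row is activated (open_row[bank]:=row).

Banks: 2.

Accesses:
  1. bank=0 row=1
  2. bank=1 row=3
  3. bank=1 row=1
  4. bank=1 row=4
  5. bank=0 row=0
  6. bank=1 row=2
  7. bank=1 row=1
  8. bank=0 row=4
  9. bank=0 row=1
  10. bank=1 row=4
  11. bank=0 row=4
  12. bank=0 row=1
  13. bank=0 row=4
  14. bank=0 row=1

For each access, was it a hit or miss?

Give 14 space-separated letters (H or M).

Acc 1: bank0 row1 -> MISS (open row1); precharges=0
Acc 2: bank1 row3 -> MISS (open row3); precharges=0
Acc 3: bank1 row1 -> MISS (open row1); precharges=1
Acc 4: bank1 row4 -> MISS (open row4); precharges=2
Acc 5: bank0 row0 -> MISS (open row0); precharges=3
Acc 6: bank1 row2 -> MISS (open row2); precharges=4
Acc 7: bank1 row1 -> MISS (open row1); precharges=5
Acc 8: bank0 row4 -> MISS (open row4); precharges=6
Acc 9: bank0 row1 -> MISS (open row1); precharges=7
Acc 10: bank1 row4 -> MISS (open row4); precharges=8
Acc 11: bank0 row4 -> MISS (open row4); precharges=9
Acc 12: bank0 row1 -> MISS (open row1); precharges=10
Acc 13: bank0 row4 -> MISS (open row4); precharges=11
Acc 14: bank0 row1 -> MISS (open row1); precharges=12

Answer: M M M M M M M M M M M M M M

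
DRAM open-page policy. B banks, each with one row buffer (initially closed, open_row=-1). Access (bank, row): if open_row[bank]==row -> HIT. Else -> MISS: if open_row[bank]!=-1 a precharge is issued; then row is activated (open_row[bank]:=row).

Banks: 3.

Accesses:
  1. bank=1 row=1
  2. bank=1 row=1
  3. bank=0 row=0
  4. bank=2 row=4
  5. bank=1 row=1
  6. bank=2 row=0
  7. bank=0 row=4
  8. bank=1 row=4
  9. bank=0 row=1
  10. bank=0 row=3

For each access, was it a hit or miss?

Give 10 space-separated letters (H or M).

Acc 1: bank1 row1 -> MISS (open row1); precharges=0
Acc 2: bank1 row1 -> HIT
Acc 3: bank0 row0 -> MISS (open row0); precharges=0
Acc 4: bank2 row4 -> MISS (open row4); precharges=0
Acc 5: bank1 row1 -> HIT
Acc 6: bank2 row0 -> MISS (open row0); precharges=1
Acc 7: bank0 row4 -> MISS (open row4); precharges=2
Acc 8: bank1 row4 -> MISS (open row4); precharges=3
Acc 9: bank0 row1 -> MISS (open row1); precharges=4
Acc 10: bank0 row3 -> MISS (open row3); precharges=5

Answer: M H M M H M M M M M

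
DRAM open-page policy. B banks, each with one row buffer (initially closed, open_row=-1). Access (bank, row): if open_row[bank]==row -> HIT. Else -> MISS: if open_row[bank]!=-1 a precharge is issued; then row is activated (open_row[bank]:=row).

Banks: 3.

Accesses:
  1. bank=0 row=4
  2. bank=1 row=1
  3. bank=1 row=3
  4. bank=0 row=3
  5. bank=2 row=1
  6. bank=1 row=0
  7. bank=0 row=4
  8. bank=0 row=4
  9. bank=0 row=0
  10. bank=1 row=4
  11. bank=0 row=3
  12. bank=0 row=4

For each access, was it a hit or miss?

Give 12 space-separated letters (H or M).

Answer: M M M M M M M H M M M M

Derivation:
Acc 1: bank0 row4 -> MISS (open row4); precharges=0
Acc 2: bank1 row1 -> MISS (open row1); precharges=0
Acc 3: bank1 row3 -> MISS (open row3); precharges=1
Acc 4: bank0 row3 -> MISS (open row3); precharges=2
Acc 5: bank2 row1 -> MISS (open row1); precharges=2
Acc 6: bank1 row0 -> MISS (open row0); precharges=3
Acc 7: bank0 row4 -> MISS (open row4); precharges=4
Acc 8: bank0 row4 -> HIT
Acc 9: bank0 row0 -> MISS (open row0); precharges=5
Acc 10: bank1 row4 -> MISS (open row4); precharges=6
Acc 11: bank0 row3 -> MISS (open row3); precharges=7
Acc 12: bank0 row4 -> MISS (open row4); precharges=8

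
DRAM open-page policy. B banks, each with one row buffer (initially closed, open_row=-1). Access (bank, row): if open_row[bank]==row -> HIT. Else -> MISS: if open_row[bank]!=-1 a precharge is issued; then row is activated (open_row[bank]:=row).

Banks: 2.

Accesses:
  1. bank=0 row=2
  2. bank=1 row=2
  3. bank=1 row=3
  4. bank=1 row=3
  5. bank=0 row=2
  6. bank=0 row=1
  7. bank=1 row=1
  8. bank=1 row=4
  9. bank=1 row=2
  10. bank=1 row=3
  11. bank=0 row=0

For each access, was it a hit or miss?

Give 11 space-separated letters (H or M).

Answer: M M M H H M M M M M M

Derivation:
Acc 1: bank0 row2 -> MISS (open row2); precharges=0
Acc 2: bank1 row2 -> MISS (open row2); precharges=0
Acc 3: bank1 row3 -> MISS (open row3); precharges=1
Acc 4: bank1 row3 -> HIT
Acc 5: bank0 row2 -> HIT
Acc 6: bank0 row1 -> MISS (open row1); precharges=2
Acc 7: bank1 row1 -> MISS (open row1); precharges=3
Acc 8: bank1 row4 -> MISS (open row4); precharges=4
Acc 9: bank1 row2 -> MISS (open row2); precharges=5
Acc 10: bank1 row3 -> MISS (open row3); precharges=6
Acc 11: bank0 row0 -> MISS (open row0); precharges=7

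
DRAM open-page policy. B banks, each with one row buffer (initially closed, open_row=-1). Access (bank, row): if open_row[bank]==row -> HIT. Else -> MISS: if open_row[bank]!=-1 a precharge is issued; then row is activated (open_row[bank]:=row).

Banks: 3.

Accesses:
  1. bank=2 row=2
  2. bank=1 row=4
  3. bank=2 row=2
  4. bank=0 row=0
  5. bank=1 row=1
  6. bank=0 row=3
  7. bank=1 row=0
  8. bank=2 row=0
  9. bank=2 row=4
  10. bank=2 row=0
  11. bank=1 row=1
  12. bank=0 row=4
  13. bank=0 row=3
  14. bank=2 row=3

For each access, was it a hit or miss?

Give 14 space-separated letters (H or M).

Answer: M M H M M M M M M M M M M M

Derivation:
Acc 1: bank2 row2 -> MISS (open row2); precharges=0
Acc 2: bank1 row4 -> MISS (open row4); precharges=0
Acc 3: bank2 row2 -> HIT
Acc 4: bank0 row0 -> MISS (open row0); precharges=0
Acc 5: bank1 row1 -> MISS (open row1); precharges=1
Acc 6: bank0 row3 -> MISS (open row3); precharges=2
Acc 7: bank1 row0 -> MISS (open row0); precharges=3
Acc 8: bank2 row0 -> MISS (open row0); precharges=4
Acc 9: bank2 row4 -> MISS (open row4); precharges=5
Acc 10: bank2 row0 -> MISS (open row0); precharges=6
Acc 11: bank1 row1 -> MISS (open row1); precharges=7
Acc 12: bank0 row4 -> MISS (open row4); precharges=8
Acc 13: bank0 row3 -> MISS (open row3); precharges=9
Acc 14: bank2 row3 -> MISS (open row3); precharges=10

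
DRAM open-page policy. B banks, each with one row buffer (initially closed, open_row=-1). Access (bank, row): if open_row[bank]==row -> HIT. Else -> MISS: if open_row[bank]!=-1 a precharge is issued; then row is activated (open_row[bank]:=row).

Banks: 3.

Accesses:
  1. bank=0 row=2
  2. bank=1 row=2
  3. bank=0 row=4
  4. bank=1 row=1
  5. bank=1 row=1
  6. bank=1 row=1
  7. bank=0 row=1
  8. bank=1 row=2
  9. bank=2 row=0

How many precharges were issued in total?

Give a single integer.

Answer: 4

Derivation:
Acc 1: bank0 row2 -> MISS (open row2); precharges=0
Acc 2: bank1 row2 -> MISS (open row2); precharges=0
Acc 3: bank0 row4 -> MISS (open row4); precharges=1
Acc 4: bank1 row1 -> MISS (open row1); precharges=2
Acc 5: bank1 row1 -> HIT
Acc 6: bank1 row1 -> HIT
Acc 7: bank0 row1 -> MISS (open row1); precharges=3
Acc 8: bank1 row2 -> MISS (open row2); precharges=4
Acc 9: bank2 row0 -> MISS (open row0); precharges=4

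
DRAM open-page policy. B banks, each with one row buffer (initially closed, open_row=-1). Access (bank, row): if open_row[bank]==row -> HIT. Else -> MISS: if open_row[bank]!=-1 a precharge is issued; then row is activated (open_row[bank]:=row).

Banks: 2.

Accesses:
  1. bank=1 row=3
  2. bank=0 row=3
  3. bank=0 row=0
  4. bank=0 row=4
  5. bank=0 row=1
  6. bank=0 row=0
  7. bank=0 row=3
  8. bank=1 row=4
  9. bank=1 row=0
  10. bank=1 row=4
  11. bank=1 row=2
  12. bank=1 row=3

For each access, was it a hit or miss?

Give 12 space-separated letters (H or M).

Answer: M M M M M M M M M M M M

Derivation:
Acc 1: bank1 row3 -> MISS (open row3); precharges=0
Acc 2: bank0 row3 -> MISS (open row3); precharges=0
Acc 3: bank0 row0 -> MISS (open row0); precharges=1
Acc 4: bank0 row4 -> MISS (open row4); precharges=2
Acc 5: bank0 row1 -> MISS (open row1); precharges=3
Acc 6: bank0 row0 -> MISS (open row0); precharges=4
Acc 7: bank0 row3 -> MISS (open row3); precharges=5
Acc 8: bank1 row4 -> MISS (open row4); precharges=6
Acc 9: bank1 row0 -> MISS (open row0); precharges=7
Acc 10: bank1 row4 -> MISS (open row4); precharges=8
Acc 11: bank1 row2 -> MISS (open row2); precharges=9
Acc 12: bank1 row3 -> MISS (open row3); precharges=10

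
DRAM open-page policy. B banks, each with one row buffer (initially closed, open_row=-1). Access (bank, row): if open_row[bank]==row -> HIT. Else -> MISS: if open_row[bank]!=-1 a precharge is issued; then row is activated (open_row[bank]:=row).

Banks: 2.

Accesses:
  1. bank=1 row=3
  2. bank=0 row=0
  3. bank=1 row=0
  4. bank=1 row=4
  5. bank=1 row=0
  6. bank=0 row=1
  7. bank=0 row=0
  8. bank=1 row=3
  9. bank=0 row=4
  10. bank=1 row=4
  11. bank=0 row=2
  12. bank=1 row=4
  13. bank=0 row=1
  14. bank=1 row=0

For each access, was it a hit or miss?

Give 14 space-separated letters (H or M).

Answer: M M M M M M M M M M M H M M

Derivation:
Acc 1: bank1 row3 -> MISS (open row3); precharges=0
Acc 2: bank0 row0 -> MISS (open row0); precharges=0
Acc 3: bank1 row0 -> MISS (open row0); precharges=1
Acc 4: bank1 row4 -> MISS (open row4); precharges=2
Acc 5: bank1 row0 -> MISS (open row0); precharges=3
Acc 6: bank0 row1 -> MISS (open row1); precharges=4
Acc 7: bank0 row0 -> MISS (open row0); precharges=5
Acc 8: bank1 row3 -> MISS (open row3); precharges=6
Acc 9: bank0 row4 -> MISS (open row4); precharges=7
Acc 10: bank1 row4 -> MISS (open row4); precharges=8
Acc 11: bank0 row2 -> MISS (open row2); precharges=9
Acc 12: bank1 row4 -> HIT
Acc 13: bank0 row1 -> MISS (open row1); precharges=10
Acc 14: bank1 row0 -> MISS (open row0); precharges=11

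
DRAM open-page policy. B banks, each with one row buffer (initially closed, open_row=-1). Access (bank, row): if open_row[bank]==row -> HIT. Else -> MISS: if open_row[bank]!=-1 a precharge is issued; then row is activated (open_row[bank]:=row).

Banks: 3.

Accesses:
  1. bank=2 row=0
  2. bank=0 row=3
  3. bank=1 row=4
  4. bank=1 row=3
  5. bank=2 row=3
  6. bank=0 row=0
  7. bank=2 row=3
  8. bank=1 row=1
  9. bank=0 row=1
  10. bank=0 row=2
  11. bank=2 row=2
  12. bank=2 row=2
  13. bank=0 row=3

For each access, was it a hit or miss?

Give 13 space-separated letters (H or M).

Answer: M M M M M M H M M M M H M

Derivation:
Acc 1: bank2 row0 -> MISS (open row0); precharges=0
Acc 2: bank0 row3 -> MISS (open row3); precharges=0
Acc 3: bank1 row4 -> MISS (open row4); precharges=0
Acc 4: bank1 row3 -> MISS (open row3); precharges=1
Acc 5: bank2 row3 -> MISS (open row3); precharges=2
Acc 6: bank0 row0 -> MISS (open row0); precharges=3
Acc 7: bank2 row3 -> HIT
Acc 8: bank1 row1 -> MISS (open row1); precharges=4
Acc 9: bank0 row1 -> MISS (open row1); precharges=5
Acc 10: bank0 row2 -> MISS (open row2); precharges=6
Acc 11: bank2 row2 -> MISS (open row2); precharges=7
Acc 12: bank2 row2 -> HIT
Acc 13: bank0 row3 -> MISS (open row3); precharges=8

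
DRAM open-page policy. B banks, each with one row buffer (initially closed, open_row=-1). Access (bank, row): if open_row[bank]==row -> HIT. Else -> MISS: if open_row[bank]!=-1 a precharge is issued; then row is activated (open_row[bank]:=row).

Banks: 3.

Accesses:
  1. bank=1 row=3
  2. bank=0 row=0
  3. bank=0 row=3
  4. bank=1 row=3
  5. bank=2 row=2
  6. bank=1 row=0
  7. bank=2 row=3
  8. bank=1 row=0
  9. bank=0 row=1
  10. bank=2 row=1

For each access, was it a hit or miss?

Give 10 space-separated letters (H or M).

Acc 1: bank1 row3 -> MISS (open row3); precharges=0
Acc 2: bank0 row0 -> MISS (open row0); precharges=0
Acc 3: bank0 row3 -> MISS (open row3); precharges=1
Acc 4: bank1 row3 -> HIT
Acc 5: bank2 row2 -> MISS (open row2); precharges=1
Acc 6: bank1 row0 -> MISS (open row0); precharges=2
Acc 7: bank2 row3 -> MISS (open row3); precharges=3
Acc 8: bank1 row0 -> HIT
Acc 9: bank0 row1 -> MISS (open row1); precharges=4
Acc 10: bank2 row1 -> MISS (open row1); precharges=5

Answer: M M M H M M M H M M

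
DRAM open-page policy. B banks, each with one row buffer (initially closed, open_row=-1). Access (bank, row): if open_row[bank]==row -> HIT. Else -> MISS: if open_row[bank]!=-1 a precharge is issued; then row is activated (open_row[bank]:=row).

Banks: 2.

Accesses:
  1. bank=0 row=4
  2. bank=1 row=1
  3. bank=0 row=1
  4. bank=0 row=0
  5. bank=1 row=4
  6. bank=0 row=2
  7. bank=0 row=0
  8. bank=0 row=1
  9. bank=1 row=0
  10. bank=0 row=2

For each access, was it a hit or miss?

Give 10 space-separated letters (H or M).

Acc 1: bank0 row4 -> MISS (open row4); precharges=0
Acc 2: bank1 row1 -> MISS (open row1); precharges=0
Acc 3: bank0 row1 -> MISS (open row1); precharges=1
Acc 4: bank0 row0 -> MISS (open row0); precharges=2
Acc 5: bank1 row4 -> MISS (open row4); precharges=3
Acc 6: bank0 row2 -> MISS (open row2); precharges=4
Acc 7: bank0 row0 -> MISS (open row0); precharges=5
Acc 8: bank0 row1 -> MISS (open row1); precharges=6
Acc 9: bank1 row0 -> MISS (open row0); precharges=7
Acc 10: bank0 row2 -> MISS (open row2); precharges=8

Answer: M M M M M M M M M M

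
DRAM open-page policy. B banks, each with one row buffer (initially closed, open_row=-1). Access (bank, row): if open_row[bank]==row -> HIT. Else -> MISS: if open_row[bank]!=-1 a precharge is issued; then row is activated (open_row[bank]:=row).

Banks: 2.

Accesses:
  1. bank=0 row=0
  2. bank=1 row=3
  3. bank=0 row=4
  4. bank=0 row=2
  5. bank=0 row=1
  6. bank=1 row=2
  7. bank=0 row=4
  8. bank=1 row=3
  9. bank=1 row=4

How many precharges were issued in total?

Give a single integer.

Answer: 7

Derivation:
Acc 1: bank0 row0 -> MISS (open row0); precharges=0
Acc 2: bank1 row3 -> MISS (open row3); precharges=0
Acc 3: bank0 row4 -> MISS (open row4); precharges=1
Acc 4: bank0 row2 -> MISS (open row2); precharges=2
Acc 5: bank0 row1 -> MISS (open row1); precharges=3
Acc 6: bank1 row2 -> MISS (open row2); precharges=4
Acc 7: bank0 row4 -> MISS (open row4); precharges=5
Acc 8: bank1 row3 -> MISS (open row3); precharges=6
Acc 9: bank1 row4 -> MISS (open row4); precharges=7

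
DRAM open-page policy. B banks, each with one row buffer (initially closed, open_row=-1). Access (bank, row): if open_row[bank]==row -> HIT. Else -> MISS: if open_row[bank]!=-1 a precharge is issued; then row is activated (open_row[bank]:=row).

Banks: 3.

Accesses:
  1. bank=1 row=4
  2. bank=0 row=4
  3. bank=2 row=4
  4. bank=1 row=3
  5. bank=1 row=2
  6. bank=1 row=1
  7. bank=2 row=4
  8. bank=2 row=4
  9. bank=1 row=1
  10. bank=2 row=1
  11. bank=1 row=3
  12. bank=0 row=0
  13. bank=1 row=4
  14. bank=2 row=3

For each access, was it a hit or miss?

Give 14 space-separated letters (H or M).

Answer: M M M M M M H H H M M M M M

Derivation:
Acc 1: bank1 row4 -> MISS (open row4); precharges=0
Acc 2: bank0 row4 -> MISS (open row4); precharges=0
Acc 3: bank2 row4 -> MISS (open row4); precharges=0
Acc 4: bank1 row3 -> MISS (open row3); precharges=1
Acc 5: bank1 row2 -> MISS (open row2); precharges=2
Acc 6: bank1 row1 -> MISS (open row1); precharges=3
Acc 7: bank2 row4 -> HIT
Acc 8: bank2 row4 -> HIT
Acc 9: bank1 row1 -> HIT
Acc 10: bank2 row1 -> MISS (open row1); precharges=4
Acc 11: bank1 row3 -> MISS (open row3); precharges=5
Acc 12: bank0 row0 -> MISS (open row0); precharges=6
Acc 13: bank1 row4 -> MISS (open row4); precharges=7
Acc 14: bank2 row3 -> MISS (open row3); precharges=8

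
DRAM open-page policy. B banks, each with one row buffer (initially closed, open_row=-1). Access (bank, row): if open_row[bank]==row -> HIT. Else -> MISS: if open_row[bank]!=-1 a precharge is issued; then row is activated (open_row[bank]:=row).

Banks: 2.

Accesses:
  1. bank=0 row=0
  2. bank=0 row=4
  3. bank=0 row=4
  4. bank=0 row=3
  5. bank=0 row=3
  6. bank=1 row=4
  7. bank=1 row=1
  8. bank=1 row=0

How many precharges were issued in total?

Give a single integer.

Answer: 4

Derivation:
Acc 1: bank0 row0 -> MISS (open row0); precharges=0
Acc 2: bank0 row4 -> MISS (open row4); precharges=1
Acc 3: bank0 row4 -> HIT
Acc 4: bank0 row3 -> MISS (open row3); precharges=2
Acc 5: bank0 row3 -> HIT
Acc 6: bank1 row4 -> MISS (open row4); precharges=2
Acc 7: bank1 row1 -> MISS (open row1); precharges=3
Acc 8: bank1 row0 -> MISS (open row0); precharges=4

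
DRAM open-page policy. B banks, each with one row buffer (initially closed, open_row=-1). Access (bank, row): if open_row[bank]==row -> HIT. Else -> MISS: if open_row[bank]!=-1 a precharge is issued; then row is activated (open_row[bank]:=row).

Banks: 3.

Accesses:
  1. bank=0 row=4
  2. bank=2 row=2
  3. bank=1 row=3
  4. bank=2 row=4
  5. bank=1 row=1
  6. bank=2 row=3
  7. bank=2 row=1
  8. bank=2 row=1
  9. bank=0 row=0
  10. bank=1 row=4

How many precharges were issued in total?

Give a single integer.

Answer: 6

Derivation:
Acc 1: bank0 row4 -> MISS (open row4); precharges=0
Acc 2: bank2 row2 -> MISS (open row2); precharges=0
Acc 3: bank1 row3 -> MISS (open row3); precharges=0
Acc 4: bank2 row4 -> MISS (open row4); precharges=1
Acc 5: bank1 row1 -> MISS (open row1); precharges=2
Acc 6: bank2 row3 -> MISS (open row3); precharges=3
Acc 7: bank2 row1 -> MISS (open row1); precharges=4
Acc 8: bank2 row1 -> HIT
Acc 9: bank0 row0 -> MISS (open row0); precharges=5
Acc 10: bank1 row4 -> MISS (open row4); precharges=6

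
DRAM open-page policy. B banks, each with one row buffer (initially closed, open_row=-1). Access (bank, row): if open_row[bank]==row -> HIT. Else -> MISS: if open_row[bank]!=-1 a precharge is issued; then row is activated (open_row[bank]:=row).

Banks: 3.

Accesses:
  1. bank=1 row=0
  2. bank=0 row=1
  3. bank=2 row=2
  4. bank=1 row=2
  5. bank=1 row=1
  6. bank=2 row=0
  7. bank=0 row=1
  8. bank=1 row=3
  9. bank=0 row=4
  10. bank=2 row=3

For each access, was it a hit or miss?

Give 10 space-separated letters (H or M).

Answer: M M M M M M H M M M

Derivation:
Acc 1: bank1 row0 -> MISS (open row0); precharges=0
Acc 2: bank0 row1 -> MISS (open row1); precharges=0
Acc 3: bank2 row2 -> MISS (open row2); precharges=0
Acc 4: bank1 row2 -> MISS (open row2); precharges=1
Acc 5: bank1 row1 -> MISS (open row1); precharges=2
Acc 6: bank2 row0 -> MISS (open row0); precharges=3
Acc 7: bank0 row1 -> HIT
Acc 8: bank1 row3 -> MISS (open row3); precharges=4
Acc 9: bank0 row4 -> MISS (open row4); precharges=5
Acc 10: bank2 row3 -> MISS (open row3); precharges=6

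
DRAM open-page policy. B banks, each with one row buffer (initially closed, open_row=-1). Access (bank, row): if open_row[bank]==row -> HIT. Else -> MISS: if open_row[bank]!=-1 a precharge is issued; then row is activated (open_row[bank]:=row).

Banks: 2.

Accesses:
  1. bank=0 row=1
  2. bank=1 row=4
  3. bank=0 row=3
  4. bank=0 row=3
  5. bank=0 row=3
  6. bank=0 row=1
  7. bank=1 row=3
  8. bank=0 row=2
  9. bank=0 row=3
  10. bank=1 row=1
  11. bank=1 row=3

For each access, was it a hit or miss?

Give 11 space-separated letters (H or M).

Acc 1: bank0 row1 -> MISS (open row1); precharges=0
Acc 2: bank1 row4 -> MISS (open row4); precharges=0
Acc 3: bank0 row3 -> MISS (open row3); precharges=1
Acc 4: bank0 row3 -> HIT
Acc 5: bank0 row3 -> HIT
Acc 6: bank0 row1 -> MISS (open row1); precharges=2
Acc 7: bank1 row3 -> MISS (open row3); precharges=3
Acc 8: bank0 row2 -> MISS (open row2); precharges=4
Acc 9: bank0 row3 -> MISS (open row3); precharges=5
Acc 10: bank1 row1 -> MISS (open row1); precharges=6
Acc 11: bank1 row3 -> MISS (open row3); precharges=7

Answer: M M M H H M M M M M M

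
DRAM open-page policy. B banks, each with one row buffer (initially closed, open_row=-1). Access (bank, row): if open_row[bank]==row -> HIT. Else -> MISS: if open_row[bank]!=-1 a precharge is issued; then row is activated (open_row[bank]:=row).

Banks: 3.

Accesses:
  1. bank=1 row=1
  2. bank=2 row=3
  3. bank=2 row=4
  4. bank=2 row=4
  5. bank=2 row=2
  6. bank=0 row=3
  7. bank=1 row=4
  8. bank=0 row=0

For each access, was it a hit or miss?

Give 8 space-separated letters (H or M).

Acc 1: bank1 row1 -> MISS (open row1); precharges=0
Acc 2: bank2 row3 -> MISS (open row3); precharges=0
Acc 3: bank2 row4 -> MISS (open row4); precharges=1
Acc 4: bank2 row4 -> HIT
Acc 5: bank2 row2 -> MISS (open row2); precharges=2
Acc 6: bank0 row3 -> MISS (open row3); precharges=2
Acc 7: bank1 row4 -> MISS (open row4); precharges=3
Acc 8: bank0 row0 -> MISS (open row0); precharges=4

Answer: M M M H M M M M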